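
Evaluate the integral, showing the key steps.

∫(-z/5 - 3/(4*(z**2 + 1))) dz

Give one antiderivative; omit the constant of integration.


Step 1. Rewrite: now ∫(-z/5) dz + ∫(-3/(4*(z**2 + 1))) dz.
Step 2. Evaluate the standard form: now -3*atan(z)/4 + ∫(-z/5) dz.
Step 3. Evaluate the standard form: now -z**2/10 - 3*atan(z)/4.
Answer: -z**2/10 - 3*atan(z)/4.


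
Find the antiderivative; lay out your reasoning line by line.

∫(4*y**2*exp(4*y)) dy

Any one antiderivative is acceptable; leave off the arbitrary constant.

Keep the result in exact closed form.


Step 1. Integrate ∫(4*y**2*exp(4*y)) dy by parts with u = y**2, dv = (4*exp(4*y)) dy, so v = exp(4*y): now y**2*exp(4*y) + ∫(-2*y*exp(4*y)) dy.
Step 2. Integrate ∫(-2*y*exp(4*y)) dy by parts with u = y, dv = (-2*exp(4*y)) dy, so v = -exp(4*y)/2: now y**2*exp(4*y) - y*exp(4*y)/2 + ∫(exp(4*y)/2) dy.
Step 3. Evaluate the standard form: now y**2*exp(4*y) - y*exp(4*y)/2 + exp(4*y)/8.
Answer: y**2*exp(4*y) - y*exp(4*y)/2 + exp(4*y)/8.


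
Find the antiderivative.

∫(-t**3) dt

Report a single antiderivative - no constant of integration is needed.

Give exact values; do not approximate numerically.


Answer: -t**4/4.


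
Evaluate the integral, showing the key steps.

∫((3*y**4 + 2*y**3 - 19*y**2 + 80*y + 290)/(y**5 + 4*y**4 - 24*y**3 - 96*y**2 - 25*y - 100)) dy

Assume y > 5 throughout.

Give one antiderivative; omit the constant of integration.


Step 1. Decompose ∫((3*y**4 + 2*y**3 - 19*y**2 + 80*y + 290)/(y**5 + 4*y**4 - 24*y**3 - 96*y**2 - 25*y - 100)) dy by partial fractions, (3*y**4 + 2*y**3 - 19*y**2 + 80*y + 290)/(y**5 + 4*y**4 - 24*y**3 - 96*y**2 - 25*y - 100) = -3/(y**2 + 1) + 4/(y + 5) - 2/(y + 4) + 1/(y - 5): now ∫(1/(y - 5)) dy + ∫(-2/(y + 4)) dy + ∫(4/(y + 5)) dy + ∫(-3/(y**2 + 1)) dy.
Step 2. Evaluate the standard form [assuming y > 5]: now log(y - 5) + ∫(-2/(y + 4)) dy + ∫(4/(y + 5)) dy + ∫(-3/(y**2 + 1)) dy.
Step 3. Evaluate the standard form [assuming y > -5]: now log(y - 5) + 4*log(y + 5) + ∫(-2/(y + 4)) dy + ∫(-3/(y**2 + 1)) dy.
Step 4. Evaluate the standard form [assuming y > -4]: now log(y - 5) - 2*log(y + 4) + 4*log(y + 5) + ∫(-3/(y**2 + 1)) dy.
Step 5. Evaluate the standard form: now log(y - 5) - 2*log(y + 4) + 4*log(y + 5) - 3*atan(y).
Answer: log(y - 5) - 2*log(y + 4) + 4*log(y + 5) - 3*atan(y).


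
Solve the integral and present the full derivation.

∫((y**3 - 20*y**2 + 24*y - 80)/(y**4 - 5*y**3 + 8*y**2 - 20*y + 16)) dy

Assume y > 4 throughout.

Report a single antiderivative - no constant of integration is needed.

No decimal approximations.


Step 1. Decompose ∫((y**3 - 20*y**2 + 24*y - 80)/(y**4 - 5*y**3 + 8*y**2 - 20*y + 16)) dy by partial fractions, (y**3 - 20*y**2 + 24*y - 80)/(y**4 - 5*y**3 + 8*y**2 - 20*y + 16) = -4/(y**2 + 4) + 5/(y - 1) - 4/(y - 4): now ∫(-4/(y - 4)) dy + ∫(5/(y - 1)) dy + ∫(-4/(y**2 + 4)) dy.
Step 2. Evaluate the standard form [assuming y > 4]: now -4*log(y - 4) + ∫(5/(y - 1)) dy + ∫(-4/(y**2 + 4)) dy.
Step 3. Evaluate the standard form [assuming y > 1]: now -4*log(y - 4) + 5*log(y - 1) + ∫(-4/(y**2 + 4)) dy.
Step 4. Evaluate the standard form: now -4*log(y - 4) + 5*log(y - 1) - 2*atan(y/2).
Answer: -4*log(y - 4) + 5*log(y - 1) - 2*atan(y/2).


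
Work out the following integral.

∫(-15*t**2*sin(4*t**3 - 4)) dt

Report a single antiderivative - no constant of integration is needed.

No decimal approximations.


Answer: 5*cos(4*t**3 - 4)/4.


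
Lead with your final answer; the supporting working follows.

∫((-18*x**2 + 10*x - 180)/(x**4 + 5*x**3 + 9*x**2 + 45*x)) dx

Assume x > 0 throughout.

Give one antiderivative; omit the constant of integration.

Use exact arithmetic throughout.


The answer is -4*log(x) + 4*log(x + 5) + 2*atan(x/3)/3.
Step 1. Decompose ∫((-18*x**2 + 10*x - 180)/(x**4 + 5*x**3 + 9*x**2 + 45*x)) dx by partial fractions, (-18*x**2 + 10*x - 180)/(x**4 + 5*x**3 + 9*x**2 + 45*x) = 2/(x**2 + 9) + 4/(x + 5) - 4/x: now ∫(-4/x) dx + ∫(4/(x + 5)) dx + ∫(2/(x**2 + 9)) dx.
Step 2. Evaluate the standard form [assuming x > -5]: now 4*log(x + 5) + ∫(-4/x) dx + ∫(2/(x**2 + 9)) dx.
Step 3. Evaluate the standard form [assuming x > 0]: now -4*log(x) + 4*log(x + 5) + ∫(2/(x**2 + 9)) dx.
Step 4. Evaluate the standard form: now -4*log(x) + 4*log(x + 5) + 2*atan(x/3)/3.
Answer: -4*log(x) + 4*log(x + 5) + 2*atan(x/3)/3.


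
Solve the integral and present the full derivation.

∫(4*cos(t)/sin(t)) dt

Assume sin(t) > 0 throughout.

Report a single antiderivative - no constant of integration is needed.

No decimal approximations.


Step 1. Substitute u = sin(t), turning ∫(4*cos(t)/sin(t)) dt into ∫(4/u) du: now ∫(4/u) du.
Step 2. Evaluate the standard form [assuming u > 0]: now 4*log(u).
Step 3. Substitute back u = sin(t): now 4*log(sin(t)).
Answer: 4*log(sin(t)).


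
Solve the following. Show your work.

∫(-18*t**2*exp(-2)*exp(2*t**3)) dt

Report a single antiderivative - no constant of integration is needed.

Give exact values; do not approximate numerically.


Step 1. Substitute u = t**3 - 1, turning ∫(-18*t**2*exp(-2)*exp(2*t**3)) dt into ∫(-6*exp(2*u)) du: now ∫(-6*exp(2*u)) du.
Step 2. Evaluate the standard form: now -3*exp(2*u).
Step 3. Substitute back u = t**3 - 1: now -3*exp(2*t**3 - 2).
Answer: -3*exp(2*t**3 - 2).


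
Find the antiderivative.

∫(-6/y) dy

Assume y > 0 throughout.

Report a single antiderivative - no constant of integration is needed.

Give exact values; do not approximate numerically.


Answer: -6*log(y).


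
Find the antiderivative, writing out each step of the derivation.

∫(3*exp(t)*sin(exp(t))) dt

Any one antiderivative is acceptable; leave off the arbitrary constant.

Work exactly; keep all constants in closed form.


Step 1. Substitute u = exp(t), turning ∫(3*exp(t)*sin(exp(t))) dt into ∫(3*sin(u)) du: now ∫(3*sin(u)) du.
Step 2. Evaluate the standard form: now -3*cos(u).
Step 3. Substitute back u = exp(t): now -3*cos(exp(t)).
Answer: -3*cos(exp(t)).


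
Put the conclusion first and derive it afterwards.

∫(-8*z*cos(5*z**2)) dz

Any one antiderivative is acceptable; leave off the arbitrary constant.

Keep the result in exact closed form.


The answer is -4*sin(5*z**2)/5.
Step 1. Substitute u = z**2, turning ∫(-8*z*cos(5*z**2)) dz into ∫(-4*cos(5*u)) du: now ∫(-4*cos(5*u)) du.
Step 2. Evaluate the standard form: now -4*sin(5*u)/5.
Step 3. Substitute back u = z**2: now -4*sin(5*z**2)/5.
Answer: -4*sin(5*z**2)/5.


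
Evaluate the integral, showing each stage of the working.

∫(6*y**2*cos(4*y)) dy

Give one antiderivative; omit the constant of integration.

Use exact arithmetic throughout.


Step 1. Integrate ∫(6*y**2*cos(4*y)) dy by parts with u = y**2, dv = (6*cos(4*y)) dy, so v = 3*sin(4*y)/2: now 3*y**2*sin(4*y)/2 + ∫(-3*y*sin(4*y)) dy.
Step 2. Integrate ∫(-3*y*sin(4*y)) dy by parts with u = y, dv = (-3*sin(4*y)) dy, so v = 3*cos(4*y)/4: now 3*y**2*sin(4*y)/2 + 3*y*cos(4*y)/4 + ∫(-3*cos(4*y)/4) dy.
Step 3. Evaluate the standard form: now 3*y**2*sin(4*y)/2 + 3*y*cos(4*y)/4 - 3*sin(4*y)/16.
Answer: 3*y**2*sin(4*y)/2 + 3*y*cos(4*y)/4 - 3*sin(4*y)/16.


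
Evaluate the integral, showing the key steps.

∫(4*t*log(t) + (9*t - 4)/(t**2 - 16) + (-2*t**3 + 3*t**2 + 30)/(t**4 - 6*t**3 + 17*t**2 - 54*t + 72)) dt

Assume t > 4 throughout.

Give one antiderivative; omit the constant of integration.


Step 1. Rewrite: now ∫(4*t*log(t)) dt + ∫((9*t - 4)/(t**2 - 16)) dt + ∫((-2*t**3 + 3*t**2 + 30)/(t**4 - 6*t**3 + 17*t**2 - 54*t + 72)) dt.
Step 2. Decompose ∫((9*t - 4)/(t**2 - 16)) dt by partial fractions, (9*t - 4)/(t**2 - 16) = 5/(t + 4) + 4/(t - 4): now ∫(4*t*log(t)) dt + ∫((-2*t**3 + 3*t**2 + 30)/(t**4 - 6*t**3 + 17*t**2 - 54*t + 72)) dt + ∫(4/(t - 4)) dt + ∫(5/(t + 4)) dt.
Step 3. Evaluate the standard form [assuming t > -4]: now 5*log(t + 4) + ∫(4*t*log(t)) dt + ∫((-2*t**3 + 3*t**2 + 30)/(t**4 - 6*t**3 + 17*t**2 - 54*t + 72)) dt + ∫(4/(t - 4)) dt.
Step 4. Evaluate the standard form [assuming t > 4]: now 4*log(t - 4) + 5*log(t + 4) + ∫(4*t*log(t)) dt + ∫((-2*t**3 + 3*t**2 + 30)/(t**4 - 6*t**3 + 17*t**2 - 54*t + 72)) dt.
Step 5. Decompose ∫((-2*t**3 + 3*t**2 + 30)/(t**4 - 6*t**3 + 17*t**2 - 54*t + 72)) dt by partial fractions, (-2*t**3 + 3*t**2 + 30)/(t**4 - 6*t**3 + 17*t**2 - 54*t + 72) = -3/(t**2 + 9) - 1/(t - 2) - 1/(t - 4): now 4*log(t - 4) + 5*log(t + 4) + ∫(4*t*log(t)) dt + ∫(-1/(t - 4)) dt + ∫(-1/(t - 2)) dt + ∫(-3/(t**2 + 9)) dt.
Step 6. Evaluate the standard form [assuming t > 2]: now 4*log(t - 4) - log(t - 2) + 5*log(t + 4) + ∫(4*t*log(t)) dt + ∫(-1/(t - 4)) dt + ∫(-3/(t**2 + 9)) dt.
Step 7. Evaluate the standard form [assuming t > 4]: now 3*log(t - 4) - log(t - 2) + 5*log(t + 4) + ∫(4*t*log(t)) dt + ∫(-3/(t**2 + 9)) dt.
Step 8. Evaluate the standard form: now 3*log(t - 4) - log(t - 2) + 5*log(t + 4) - atan(t/3) + ∫(4*t*log(t)) dt.
Step 9. Integrate ∫(4*t*log(t)) dt by parts with u = log(t), dv = (4*t) dt, so v = 2*t**2 [assuming t > 0]: now 2*t**2*log(t) + 3*log(t - 4) - log(t - 2) + 5*log(t + 4) - atan(t/3) + ∫(-2*t) dt.
Step 10. Evaluate the standard form: now 2*t**2*log(t) - t**2 + 3*log(t - 4) - log(t - 2) + 5*log(t + 4) - atan(t/3).
Answer: 2*t**2*log(t) - t**2 + 3*log(t - 4) - log(t - 2) + 5*log(t + 4) - atan(t/3).


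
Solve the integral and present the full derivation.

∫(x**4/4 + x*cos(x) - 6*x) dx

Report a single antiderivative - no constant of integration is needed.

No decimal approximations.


Step 1. Rewrite: now ∫(-6*x) dx + ∫(x**4/4) dx + ∫(x*cos(x)) dx.
Step 2. Evaluate the standard form: now -3*x**2 + ∫(x**4/4) dx + ∫(x*cos(x)) dx.
Step 3. Integrate ∫(x*cos(x)) dx by parts with u = x, dv = (cos(x)) dx, so v = sin(x): now -3*x**2 + x*sin(x) + ∫(x**4/4) dx + ∫(-sin(x)) dx.
Step 4. Evaluate the standard form: now -3*x**2 + x*sin(x) + cos(x) + ∫(x**4/4) dx.
Step 5. Evaluate the standard form: now x**5/20 - 3*x**2 + x*sin(x) + cos(x).
Answer: x**5/20 - 3*x**2 + x*sin(x) + cos(x).


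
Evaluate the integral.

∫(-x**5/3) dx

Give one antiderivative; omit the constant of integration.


Answer: -x**6/18.


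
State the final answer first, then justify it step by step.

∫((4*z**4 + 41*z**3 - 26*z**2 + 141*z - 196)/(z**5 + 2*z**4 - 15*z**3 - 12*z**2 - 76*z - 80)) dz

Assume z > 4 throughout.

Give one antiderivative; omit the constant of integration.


The answer is 4*log(z - 4) + 4*log(z + 1) - 4*log(z + 5) + atan(z/2)/2.
Step 1. Decompose ∫((4*z**4 + 41*z**3 - 26*z**2 + 141*z - 196)/(z**5 + 2*z**4 - 15*z**3 - 12*z**2 - 76*z - 80)) dz by partial fractions, (4*z**4 + 41*z**3 - 26*z**2 + 141*z - 196)/(z**5 + 2*z**4 - 15*z**3 - 12*z**2 - 76*z - 80) = 1/(z**2 + 4) - 4/(z + 5) + 4/(z + 1) + 4/(z - 4): now ∫(4/(z - 4)) dz + ∫(4/(z + 1)) dz + ∫(-4/(z + 5)) dz + ∫(1/(z**2 + 4)) dz.
Step 2. Evaluate the standard form [assuming z > 4]: now 4*log(z - 4) + ∫(4/(z + 1)) dz + ∫(-4/(z + 5)) dz + ∫(1/(z**2 + 4)) dz.
Step 3. Evaluate the standard form [assuming z > -1]: now 4*log(z - 4) + 4*log(z + 1) + ∫(-4/(z + 5)) dz + ∫(1/(z**2 + 4)) dz.
Step 4. Evaluate the standard form [assuming z > -5]: now 4*log(z - 4) + 4*log(z + 1) - 4*log(z + 5) + ∫(1/(z**2 + 4)) dz.
Step 5. Evaluate the standard form: now 4*log(z - 4) + 4*log(z + 1) - 4*log(z + 5) + atan(z/2)/2.
Answer: 4*log(z - 4) + 4*log(z + 1) - 4*log(z + 5) + atan(z/2)/2.


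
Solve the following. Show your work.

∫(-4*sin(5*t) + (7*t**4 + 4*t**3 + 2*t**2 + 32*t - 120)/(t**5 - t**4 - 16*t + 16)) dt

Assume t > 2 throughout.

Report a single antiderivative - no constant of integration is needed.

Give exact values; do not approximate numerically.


Step 1. Rewrite: now ∫((7*t**4 + 4*t**3 + 2*t**2 + 32*t - 120)/(t**5 - t**4 - 16*t + 16)) dt + ∫(-4*sin(5*t)) dt.
Step 2. Decompose ∫((7*t**4 + 4*t**3 + 2*t**2 + 32*t - 120)/(t**5 - t**4 - 16*t + 16)) dt by partial fractions, (7*t**4 + 4*t**3 + 2*t**2 + 32*t - 120)/(t**5 - t**4 - 16*t + 16) = -2/(t**2 + 4) - 1/(t + 2) + 5/(t - 1) + 3/(t - 2): now ∫(3/(t - 2)) dt + ∫(5/(t - 1)) dt + ∫(-1/(t + 2)) dt + ∫(-2/(t**2 + 4)) dt + ∫(-4*sin(5*t)) dt.
Step 3. Evaluate the standard form [assuming t > 1]: now 5*log(t - 1) + ∫(3/(t - 2)) dt + ∫(-1/(t + 2)) dt + ∫(-2/(t**2 + 4)) dt + ∫(-4*sin(5*t)) dt.
Step 4. Evaluate the standard form [assuming t > 2]: now 3*log(t - 2) + 5*log(t - 1) + ∫(-1/(t + 2)) dt + ∫(-2/(t**2 + 4)) dt + ∫(-4*sin(5*t)) dt.
Step 5. Evaluate the standard form [assuming t > -2]: now 3*log(t - 2) + 5*log(t - 1) - log(t + 2) + ∫(-2/(t**2 + 4)) dt + ∫(-4*sin(5*t)) dt.
Step 6. Evaluate the standard form: now 3*log(t - 2) + 5*log(t - 1) - log(t + 2) - atan(t/2) + ∫(-4*sin(5*t)) dt.
Step 7. Evaluate the standard form: now 3*log(t - 2) + 5*log(t - 1) - log(t + 2) + 4*cos(5*t)/5 - atan(t/2).
Answer: 3*log(t - 2) + 5*log(t - 1) - log(t + 2) + 4*cos(5*t)/5 - atan(t/2).


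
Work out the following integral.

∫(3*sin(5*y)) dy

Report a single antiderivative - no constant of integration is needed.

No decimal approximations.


Answer: -3*cos(5*y)/5.


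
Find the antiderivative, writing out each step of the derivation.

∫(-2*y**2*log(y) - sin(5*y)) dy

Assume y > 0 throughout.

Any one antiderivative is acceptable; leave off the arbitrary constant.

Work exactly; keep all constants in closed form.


Step 1. Rewrite: now ∫(-2*y**2*log(y)) dy + ∫(-sin(5*y)) dy.
Step 2. Integrate ∫(-2*y**2*log(y)) dy by parts with u = log(y), dv = (-2*y**2) dy, so v = -2*y**3/3 [assuming y > 0]: now -2*y**3*log(y)/3 + ∫(2*y**2/3) dy + ∫(-sin(5*y)) dy.
Step 3. Evaluate the standard form: now -2*y**3*log(y)/3 + 2*y**3/9 + ∫(-sin(5*y)) dy.
Step 4. Evaluate the standard form: now -2*y**3*log(y)/3 + 2*y**3/9 + cos(5*y)/5.
Answer: -2*y**3*log(y)/3 + 2*y**3/9 + cos(5*y)/5.


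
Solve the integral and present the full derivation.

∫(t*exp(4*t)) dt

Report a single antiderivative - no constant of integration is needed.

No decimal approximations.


Step 1. Integrate ∫(t*exp(4*t)) dt by parts with u = t, dv = (exp(4*t)) dt, so v = exp(4*t)/4: now t*exp(4*t)/4 + ∫(-exp(4*t)/4) dt.
Step 2. Evaluate the standard form: now t*exp(4*t)/4 - exp(4*t)/16.
Answer: t*exp(4*t)/4 - exp(4*t)/16.


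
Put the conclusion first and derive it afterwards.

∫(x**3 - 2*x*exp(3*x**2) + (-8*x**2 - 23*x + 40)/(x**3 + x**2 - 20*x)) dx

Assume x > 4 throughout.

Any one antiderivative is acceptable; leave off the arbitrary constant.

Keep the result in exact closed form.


The answer is x**4/4 - exp(3*x**2)/3 - 2*log(x) - 5*log(x - 4) - log(x + 5).
Step 1. Rewrite: now ∫(x**3) dx + ∫(-2*x*exp(3*x**2)) dx + ∫((-8*x**2 - 23*x + 40)/(x**3 + x**2 - 20*x)) dx.
Step 2. Substitute u = x**2, turning ∫(-2*x*exp(3*x**2)) dx into ∫(-exp(3*u)) du: now ∫(x**3) dx + ∫((-8*x**2 - 23*x + 40)/(x**3 + x**2 - 20*x)) dx + ∫(-exp(3*u)) du.
Step 3. Evaluate the standard form: now -exp(3*u)/3 + ∫(x**3) dx + ∫((-8*x**2 - 23*x + 40)/(x**3 + x**2 - 20*x)) dx.
Step 4. Substitute back u = x**2: now -exp(3*x**2)/3 + ∫(x**3) dx + ∫((-8*x**2 - 23*x + 40)/(x**3 + x**2 - 20*x)) dx.
Step 5. Decompose ∫((-8*x**2 - 23*x + 40)/(x**3 + x**2 - 20*x)) dx by partial fractions, (-8*x**2 - 23*x + 40)/(x**3 + x**2 - 20*x) = -1/(x + 5) - 5/(x - 4) - 2/x: now -exp(3*x**2)/3 + ∫(-2/x) dx + ∫(x**3) dx + ∫(-5/(x - 4)) dx + ∫(-1/(x + 5)) dx.
Step 6. Evaluate the standard form [assuming x > 4]: now -exp(3*x**2)/3 - 5*log(x - 4) + ∫(-2/x) dx + ∫(x**3) dx + ∫(-1/(x + 5)) dx.
Step 7. Evaluate the standard form [assuming x > -5]: now -exp(3*x**2)/3 - 5*log(x - 4) - log(x + 5) + ∫(-2/x) dx + ∫(x**3) dx.
Step 8. Evaluate the standard form [assuming x > 0]: now -exp(3*x**2)/3 - 2*log(x) - 5*log(x - 4) - log(x + 5) + ∫(x**3) dx.
Step 9. Evaluate the standard form: now x**4/4 - exp(3*x**2)/3 - 2*log(x) - 5*log(x - 4) - log(x + 5).
Answer: x**4/4 - exp(3*x**2)/3 - 2*log(x) - 5*log(x - 4) - log(x + 5).


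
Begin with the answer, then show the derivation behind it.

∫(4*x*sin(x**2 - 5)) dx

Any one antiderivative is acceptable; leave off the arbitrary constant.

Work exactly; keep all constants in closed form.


The answer is -2*cos(x**2 - 5).
Step 1. Substitute u = x**2 - 5, turning ∫(4*x*sin(x**2 - 5)) dx into ∫(2*sin(u)) du: now ∫(2*sin(u)) du.
Step 2. Evaluate the standard form: now -2*cos(u).
Step 3. Substitute back u = x**2 - 5: now -2*cos(x**2 - 5).
Answer: -2*cos(x**2 - 5).


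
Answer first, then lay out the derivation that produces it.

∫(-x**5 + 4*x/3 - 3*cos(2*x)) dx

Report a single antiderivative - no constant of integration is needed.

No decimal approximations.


The answer is -x**6/6 + 2*x**2/3 - 3*sin(2*x)/2.
Step 1. Rewrite: now ∫(4*x/3) dx + ∫(-x**5) dx + ∫(-3*cos(2*x)) dx.
Step 2. Evaluate the standard form: now -x**6/6 + ∫(4*x/3) dx + ∫(-3*cos(2*x)) dx.
Step 3. Evaluate the standard form: now -x**6/6 - 3*sin(2*x)/2 + ∫(4*x/3) dx.
Step 4. Evaluate the standard form: now -x**6/6 + 2*x**2/3 - 3*sin(2*x)/2.
Answer: -x**6/6 + 2*x**2/3 - 3*sin(2*x)/2.


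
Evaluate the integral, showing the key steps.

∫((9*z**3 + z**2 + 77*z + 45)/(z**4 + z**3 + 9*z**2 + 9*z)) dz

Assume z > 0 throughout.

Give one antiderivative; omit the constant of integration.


Step 1. Decompose ∫((9*z**3 + z**2 + 77*z + 45)/(z**4 + z**3 + 9*z**2 + 9*z)) dz by partial fractions, (9*z**3 + z**2 + 77*z + 45)/(z**4 + z**3 + 9*z**2 + 9*z) = -4/(z**2 + 9) + 4/(z + 1) + 5/z: now ∫(5/z) dz + ∫(4/(z + 1)) dz + ∫(-4/(z**2 + 9)) dz.
Step 2. Evaluate the standard form [assuming z > 0]: now 5*log(z) + ∫(4/(z + 1)) dz + ∫(-4/(z**2 + 9)) dz.
Step 3. Evaluate the standard form [assuming z > -1]: now 5*log(z) + 4*log(z + 1) + ∫(-4/(z**2 + 9)) dz.
Step 4. Evaluate the standard form: now 5*log(z) + 4*log(z + 1) - 4*atan(z/3)/3.
Answer: 5*log(z) + 4*log(z + 1) - 4*atan(z/3)/3.


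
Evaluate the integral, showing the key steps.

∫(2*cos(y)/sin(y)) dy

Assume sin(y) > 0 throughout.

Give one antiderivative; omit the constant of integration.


Step 1. Substitute u = sin(y), turning ∫(2*cos(y)/sin(y)) dy into ∫(2/u) du: now ∫(2/u) du.
Step 2. Evaluate the standard form [assuming u > 0]: now 2*log(u).
Step 3. Substitute back u = sin(y): now 2*log(sin(y)).
Answer: 2*log(sin(y)).


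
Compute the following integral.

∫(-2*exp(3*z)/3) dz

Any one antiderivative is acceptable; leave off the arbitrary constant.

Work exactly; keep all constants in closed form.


Answer: -2*exp(3*z)/9.


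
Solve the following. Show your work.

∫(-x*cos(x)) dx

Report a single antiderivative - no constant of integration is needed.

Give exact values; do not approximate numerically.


Step 1. Integrate ∫(-x*cos(x)) dx by parts with u = x, dv = (-cos(x)) dx, so v = -sin(x): now -x*sin(x) + ∫(sin(x)) dx.
Step 2. Evaluate the standard form: now -x*sin(x) - cos(x).
Answer: -x*sin(x) - cos(x).


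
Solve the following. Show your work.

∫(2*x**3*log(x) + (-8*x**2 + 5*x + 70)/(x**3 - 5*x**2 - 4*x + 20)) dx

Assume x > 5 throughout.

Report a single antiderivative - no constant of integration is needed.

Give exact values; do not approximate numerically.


Step 1. Rewrite: now ∫(2*x**3*log(x)) dx + ∫((-8*x**2 + 5*x + 70)/(x**3 - 5*x**2 - 4*x + 20)) dx.
Step 2. Integrate ∫(2*x**3*log(x)) dx by parts with u = log(x), dv = (2*x**3) dx, so v = x**4/2 [assuming x > 0]: now x**4*log(x)/2 + ∫(-x**3/2) dx + ∫((-8*x**2 + 5*x + 70)/(x**3 - 5*x**2 - 4*x + 20)) dx.
Step 3. Evaluate the standard form: now x**4*log(x)/2 - x**4/8 + ∫((-8*x**2 + 5*x + 70)/(x**3 - 5*x**2 - 4*x + 20)) dx.
Step 4. Decompose ∫((-8*x**2 + 5*x + 70)/(x**3 - 5*x**2 - 4*x + 20)) dx by partial fractions, (-8*x**2 + 5*x + 70)/(x**3 - 5*x**2 - 4*x + 20) = 1/(x + 2) - 4/(x - 2) - 5/(x - 5): now x**4*log(x)/2 - x**4/8 + ∫(-5/(x - 5)) dx + ∫(-4/(x - 2)) dx + ∫(1/(x + 2)) dx.
Step 5. Evaluate the standard form [assuming x > -2]: now x**4*log(x)/2 - x**4/8 + log(x + 2) + ∫(-5/(x - 5)) dx + ∫(-4/(x - 2)) dx.
Step 6. Evaluate the standard form [assuming x > 2]: now x**4*log(x)/2 - x**4/8 - 4*log(x - 2) + log(x + 2) + ∫(-5/(x - 5)) dx.
Step 7. Evaluate the standard form [assuming x > 5]: now x**4*log(x)/2 - x**4/8 - 5*log(x - 5) - 4*log(x - 2) + log(x + 2).
Answer: x**4*log(x)/2 - x**4/8 - 5*log(x - 5) - 4*log(x - 2) + log(x + 2).


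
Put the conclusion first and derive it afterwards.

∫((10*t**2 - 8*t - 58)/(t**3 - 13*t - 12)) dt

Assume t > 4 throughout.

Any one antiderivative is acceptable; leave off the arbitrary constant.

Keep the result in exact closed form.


The answer is 2*log(t - 4) + 4*log(t + 1) + 4*log(t + 3).
Step 1. Decompose ∫((10*t**2 - 8*t - 58)/(t**3 - 13*t - 12)) dt by partial fractions, (10*t**2 - 8*t - 58)/(t**3 - 13*t - 12) = 4/(t + 3) + 4/(t + 1) + 2/(t - 4): now ∫(2/(t - 4)) dt + ∫(4/(t + 1)) dt + ∫(4/(t + 3)) dt.
Step 2. Evaluate the standard form [assuming t > -1]: now 4*log(t + 1) + ∫(2/(t - 4)) dt + ∫(4/(t + 3)) dt.
Step 3. Evaluate the standard form [assuming t > 4]: now 2*log(t - 4) + 4*log(t + 1) + ∫(4/(t + 3)) dt.
Step 4. Evaluate the standard form [assuming t > -3]: now 2*log(t - 4) + 4*log(t + 1) + 4*log(t + 3).
Answer: 2*log(t - 4) + 4*log(t + 1) + 4*log(t + 3).


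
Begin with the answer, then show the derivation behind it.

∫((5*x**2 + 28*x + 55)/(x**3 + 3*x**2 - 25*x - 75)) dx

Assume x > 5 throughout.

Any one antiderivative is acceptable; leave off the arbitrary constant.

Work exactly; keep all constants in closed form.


The answer is 4*log(x - 5) - log(x + 3) + 2*log(x + 5).
Step 1. Decompose ∫((5*x**2 + 28*x + 55)/(x**3 + 3*x**2 - 25*x - 75)) dx by partial fractions, (5*x**2 + 28*x + 55)/(x**3 + 3*x**2 - 25*x - 75) = 2/(x + 5) - 1/(x + 3) + 4/(x - 5): now ∫(4/(x - 5)) dx + ∫(-1/(x + 3)) dx + ∫(2/(x + 5)) dx.
Step 2. Evaluate the standard form [assuming x > -5]: now 2*log(x + 5) + ∫(4/(x - 5)) dx + ∫(-1/(x + 3)) dx.
Step 3. Evaluate the standard form [assuming x > 5]: now 4*log(x - 5) + 2*log(x + 5) + ∫(-1/(x + 3)) dx.
Step 4. Evaluate the standard form [assuming x > -3]: now 4*log(x - 5) - log(x + 3) + 2*log(x + 5).
Answer: 4*log(x - 5) - log(x + 3) + 2*log(x + 5).


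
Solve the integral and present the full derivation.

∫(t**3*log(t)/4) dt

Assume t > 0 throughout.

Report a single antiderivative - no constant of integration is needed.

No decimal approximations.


Step 1. Integrate ∫(t**3*log(t)/4) dt by parts with u = log(t), dv = (t**3/4) dt, so v = t**4/16 [assuming t > 0]: now t**4*log(t)/16 + ∫(-t**3/16) dt.
Step 2. Evaluate the standard form: now t**4*log(t)/16 - t**4/64.
Answer: t**4*log(t)/16 - t**4/64.


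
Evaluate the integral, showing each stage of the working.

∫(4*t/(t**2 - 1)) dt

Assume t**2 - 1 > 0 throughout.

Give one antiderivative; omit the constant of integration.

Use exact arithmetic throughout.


Step 1. Substitute u = t**2 - 1, turning ∫(4*t/(t**2 - 1)) dt into ∫(2/u) du: now ∫(2/u) du.
Step 2. Evaluate the standard form [assuming u > 0]: now 2*log(u).
Step 3. Substitute back u = t**2 - 1: now 2*log(t**2 - 1).
Answer: 2*log(t**2 - 1).


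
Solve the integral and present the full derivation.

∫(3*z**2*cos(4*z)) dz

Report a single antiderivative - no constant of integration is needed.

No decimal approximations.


Step 1. Integrate ∫(3*z**2*cos(4*z)) dz by parts with u = z**2, dv = (3*cos(4*z)) dz, so v = 3*sin(4*z)/4: now 3*z**2*sin(4*z)/4 + ∫(-3*z*sin(4*z)/2) dz.
Step 2. Integrate ∫(-3*z*sin(4*z)/2) dz by parts with u = z, dv = (-3*sin(4*z)/2) dz, so v = 3*cos(4*z)/8: now 3*z**2*sin(4*z)/4 + 3*z*cos(4*z)/8 + ∫(-3*cos(4*z)/8) dz.
Step 3. Evaluate the standard form: now 3*z**2*sin(4*z)/4 + 3*z*cos(4*z)/8 - 3*sin(4*z)/32.
Answer: 3*z**2*sin(4*z)/4 + 3*z*cos(4*z)/8 - 3*sin(4*z)/32.


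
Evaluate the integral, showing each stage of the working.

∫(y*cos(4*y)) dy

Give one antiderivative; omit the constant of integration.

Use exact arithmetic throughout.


Step 1. Integrate ∫(y*cos(4*y)) dy by parts with u = y, dv = (cos(4*y)) dy, so v = sin(4*y)/4: now y*sin(4*y)/4 + ∫(-sin(4*y)/4) dy.
Step 2. Evaluate the standard form: now y*sin(4*y)/4 + cos(4*y)/16.
Answer: y*sin(4*y)/4 + cos(4*y)/16.


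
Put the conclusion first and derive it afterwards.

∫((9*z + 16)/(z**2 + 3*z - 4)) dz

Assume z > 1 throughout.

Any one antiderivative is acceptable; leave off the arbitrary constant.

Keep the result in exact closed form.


The answer is 5*log(z - 1) + 4*log(z + 4).
Step 1. Decompose ∫((9*z + 16)/(z**2 + 3*z - 4)) dz by partial fractions, (9*z + 16)/(z**2 + 3*z - 4) = 4/(z + 4) + 5/(z - 1): now ∫(5/(z - 1)) dz + ∫(4/(z + 4)) dz.
Step 2. Evaluate the standard form [assuming z > 1]: now 5*log(z - 1) + ∫(4/(z + 4)) dz.
Step 3. Evaluate the standard form [assuming z > -4]: now 5*log(z - 1) + 4*log(z + 4).
Answer: 5*log(z - 1) + 4*log(z + 4).


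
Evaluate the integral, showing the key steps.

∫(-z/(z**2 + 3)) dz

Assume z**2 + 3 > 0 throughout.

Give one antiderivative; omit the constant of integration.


Step 1. Substitute u = z**2 + 3, turning ∫(-z/(z**2 + 3)) dz into ∫(-1/(2*u)) du: now ∫(-1/(2*u)) du.
Step 2. Evaluate the standard form [assuming u > 0]: now -log(u)/2.
Step 3. Substitute back u = z**2 + 3: now -log(z**2 + 3)/2.
Answer: -log(z**2 + 3)/2.


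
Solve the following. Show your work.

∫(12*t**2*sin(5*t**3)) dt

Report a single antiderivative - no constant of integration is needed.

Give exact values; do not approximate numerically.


Step 1. Substitute u = t**3, turning ∫(12*t**2*sin(5*t**3)) dt into ∫(4*sin(5*u)) du: now ∫(4*sin(5*u)) du.
Step 2. Evaluate the standard form: now -4*cos(5*u)/5.
Step 3. Substitute back u = t**3: now -4*cos(5*t**3)/5.
Answer: -4*cos(5*t**3)/5.


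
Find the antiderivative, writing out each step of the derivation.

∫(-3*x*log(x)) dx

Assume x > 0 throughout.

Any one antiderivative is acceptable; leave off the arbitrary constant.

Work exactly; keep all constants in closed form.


Step 1. Integrate ∫(-3*x*log(x)) dx by parts with u = log(x), dv = (-3*x) dx, so v = -3*x**2/2 [assuming x > 0]: now -3*x**2*log(x)/2 + ∫(3*x/2) dx.
Step 2. Evaluate the standard form: now -3*x**2*log(x)/2 + 3*x**2/4.
Answer: -3*x**2*log(x)/2 + 3*x**2/4.


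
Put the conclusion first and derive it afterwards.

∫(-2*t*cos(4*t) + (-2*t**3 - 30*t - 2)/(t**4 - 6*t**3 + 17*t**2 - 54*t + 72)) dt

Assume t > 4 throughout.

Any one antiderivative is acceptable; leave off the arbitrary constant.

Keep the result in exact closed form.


The answer is -t*sin(4*t)/2 - 5*log(t - 4) + 3*log(t - 2) - cos(4*t)/8 + 2*atan(t/3)/3.
Step 1. Rewrite: now ∫(-2*t*cos(4*t)) dt + ∫((-2*t**3 - 30*t - 2)/(t**4 - 6*t**3 + 17*t**2 - 54*t + 72)) dt.
Step 2. Integrate ∫(-2*t*cos(4*t)) dt by parts with u = t, dv = (-2*cos(4*t)) dt, so v = -sin(4*t)/2: now -t*sin(4*t)/2 + ∫((-2*t**3 - 30*t - 2)/(t**4 - 6*t**3 + 17*t**2 - 54*t + 72)) dt + ∫(sin(4*t)/2) dt.
Step 3. Evaluate the standard form: now -t*sin(4*t)/2 - cos(4*t)/8 + ∫((-2*t**3 - 30*t - 2)/(t**4 - 6*t**3 + 17*t**2 - 54*t + 72)) dt.
Step 4. Decompose ∫((-2*t**3 - 30*t - 2)/(t**4 - 6*t**3 + 17*t**2 - 54*t + 72)) dt by partial fractions, (-2*t**3 - 30*t - 2)/(t**4 - 6*t**3 + 17*t**2 - 54*t + 72) = 2/(t**2 + 9) + 3/(t - 2) - 5/(t - 4): now -t*sin(4*t)/2 - cos(4*t)/8 + ∫(-5/(t - 4)) dt + ∫(3/(t - 2)) dt + ∫(2/(t**2 + 9)) dt.
Step 5. Evaluate the standard form [assuming t > 4]: now -t*sin(4*t)/2 - 5*log(t - 4) - cos(4*t)/8 + ∫(3/(t - 2)) dt + ∫(2/(t**2 + 9)) dt.
Step 6. Evaluate the standard form [assuming t > 2]: now -t*sin(4*t)/2 - 5*log(t - 4) + 3*log(t - 2) - cos(4*t)/8 + ∫(2/(t**2 + 9)) dt.
Step 7. Evaluate the standard form: now -t*sin(4*t)/2 - 5*log(t - 4) + 3*log(t - 2) - cos(4*t)/8 + 2*atan(t/3)/3.
Answer: -t*sin(4*t)/2 - 5*log(t - 4) + 3*log(t - 2) - cos(4*t)/8 + 2*atan(t/3)/3.


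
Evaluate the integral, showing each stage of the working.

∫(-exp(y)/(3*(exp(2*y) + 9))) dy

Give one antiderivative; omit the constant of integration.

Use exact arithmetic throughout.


Step 1. Substitute u = exp(y), turning ∫(-exp(y)/(3*(exp(2*y) + 9))) dy into ∫(-1/(3*(u**2 + 9))) du: now ∫(-1/(3*(u**2 + 9))) du.
Step 2. Evaluate the standard form: now -atan(u/3)/9.
Step 3. Substitute back u = exp(y): now -atan(exp(y)/3)/9.
Answer: -atan(exp(y)/3)/9.


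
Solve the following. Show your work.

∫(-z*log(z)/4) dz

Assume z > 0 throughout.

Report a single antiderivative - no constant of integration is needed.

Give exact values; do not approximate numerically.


Step 1. Integrate ∫(-z*log(z)/4) dz by parts with u = log(z), dv = (-z/4) dz, so v = -z**2/8 [assuming z > 0]: now -z**2*log(z)/8 + ∫(z/8) dz.
Step 2. Evaluate the standard form: now -z**2*log(z)/8 + z**2/16.
Answer: -z**2*log(z)/8 + z**2/16.


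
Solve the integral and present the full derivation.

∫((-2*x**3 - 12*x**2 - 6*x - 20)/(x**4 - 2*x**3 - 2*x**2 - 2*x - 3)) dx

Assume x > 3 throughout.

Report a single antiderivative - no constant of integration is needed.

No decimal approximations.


Step 1. Decompose ∫((-2*x**3 - 12*x**2 - 6*x - 20)/(x**4 - 2*x**3 - 2*x**2 - 2*x - 3)) dx by partial fractions, (-2*x**3 - 12*x**2 - 6*x - 20)/(x**4 - 2*x**3 - 2*x**2 - 2*x - 3) = 2/(x**2 + 1) + 3/(x + 1) - 5/(x - 3): now ∫(-5/(x - 3)) dx + ∫(3/(x + 1)) dx + ∫(2/(x**2 + 1)) dx.
Step 2. Evaluate the standard form [assuming x > 3]: now -5*log(x - 3) + ∫(3/(x + 1)) dx + ∫(2/(x**2 + 1)) dx.
Step 3. Evaluate the standard form [assuming x > -1]: now -5*log(x - 3) + 3*log(x + 1) + ∫(2/(x**2 + 1)) dx.
Step 4. Evaluate the standard form: now -5*log(x - 3) + 3*log(x + 1) + 2*atan(x).
Answer: -5*log(x - 3) + 3*log(x + 1) + 2*atan(x).


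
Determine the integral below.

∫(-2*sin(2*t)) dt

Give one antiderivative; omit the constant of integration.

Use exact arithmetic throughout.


Answer: cos(2*t).


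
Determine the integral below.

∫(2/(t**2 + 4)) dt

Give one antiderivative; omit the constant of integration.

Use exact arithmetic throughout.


Answer: atan(t/2).


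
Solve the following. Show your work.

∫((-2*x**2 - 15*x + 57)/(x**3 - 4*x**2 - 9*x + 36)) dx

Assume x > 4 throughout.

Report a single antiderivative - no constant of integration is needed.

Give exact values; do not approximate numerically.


Step 1. Decompose ∫((-2*x**2 - 15*x + 57)/(x**3 - 4*x**2 - 9*x + 36)) dx by partial fractions, (-2*x**2 - 15*x + 57)/(x**3 - 4*x**2 - 9*x + 36) = 2/(x + 3) + 1/(x - 3) - 5/(x - 4): now ∫(-5/(x - 4)) dx + ∫(1/(x - 3)) dx + ∫(2/(x + 3)) dx.
Step 2. Evaluate the standard form [assuming x > -3]: now 2*log(x + 3) + ∫(-5/(x - 4)) dx + ∫(1/(x - 3)) dx.
Step 3. Evaluate the standard form [assuming x > 4]: now -5*log(x - 4) + 2*log(x + 3) + ∫(1/(x - 3)) dx.
Step 4. Evaluate the standard form [assuming x > 3]: now -5*log(x - 4) + log(x - 3) + 2*log(x + 3).
Answer: -5*log(x - 4) + log(x - 3) + 2*log(x + 3).


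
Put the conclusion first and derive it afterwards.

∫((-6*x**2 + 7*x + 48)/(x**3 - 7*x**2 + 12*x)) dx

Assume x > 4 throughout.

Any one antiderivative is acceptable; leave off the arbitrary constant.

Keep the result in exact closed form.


The answer is 4*log(x) - 5*log(x - 4) - 5*log(x - 3).
Step 1. Decompose ∫((-6*x**2 + 7*x + 48)/(x**3 - 7*x**2 + 12*x)) dx by partial fractions, (-6*x**2 + 7*x + 48)/(x**3 - 7*x**2 + 12*x) = -5/(x - 3) - 5/(x - 4) + 4/x: now ∫(4/x) dx + ∫(-5/(x - 4)) dx + ∫(-5/(x - 3)) dx.
Step 2. Evaluate the standard form [assuming x > 3]: now -5*log(x - 3) + ∫(4/x) dx + ∫(-5/(x - 4)) dx.
Step 3. Evaluate the standard form [assuming x > 0]: now 4*log(x) - 5*log(x - 3) + ∫(-5/(x - 4)) dx.
Step 4. Evaluate the standard form [assuming x > 4]: now 4*log(x) - 5*log(x - 4) - 5*log(x - 3).
Answer: 4*log(x) - 5*log(x - 4) - 5*log(x - 3).


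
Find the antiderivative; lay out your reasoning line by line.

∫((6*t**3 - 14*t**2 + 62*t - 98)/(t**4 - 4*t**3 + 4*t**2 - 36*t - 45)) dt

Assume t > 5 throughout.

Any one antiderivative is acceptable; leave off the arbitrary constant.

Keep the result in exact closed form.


Step 1. Decompose ∫((6*t**3 - 14*t**2 + 62*t - 98)/(t**4 - 4*t**3 + 4*t**2 - 36*t - 45)) dt by partial fractions, (6*t**3 - 14*t**2 + 62*t - 98)/(t**4 - 4*t**3 + 4*t**2 - 36*t - 45) = -2/(t**2 + 9) + 3/(t + 1) + 3/(t - 5): now ∫(3/(t - 5)) dt + ∫(3/(t + 1)) dt + ∫(-2/(t**2 + 9)) dt.
Step 2. Evaluate the standard form [assuming t > -1]: now 3*log(t + 1) + ∫(3/(t - 5)) dt + ∫(-2/(t**2 + 9)) dt.
Step 3. Evaluate the standard form [assuming t > 5]: now 3*log(t - 5) + 3*log(t + 1) + ∫(-2/(t**2 + 9)) dt.
Step 4. Evaluate the standard form: now 3*log(t - 5) + 3*log(t + 1) - 2*atan(t/3)/3.
Answer: 3*log(t - 5) + 3*log(t + 1) - 2*atan(t/3)/3.


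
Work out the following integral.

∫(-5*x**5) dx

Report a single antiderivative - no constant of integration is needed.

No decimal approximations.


Answer: -5*x**6/6.


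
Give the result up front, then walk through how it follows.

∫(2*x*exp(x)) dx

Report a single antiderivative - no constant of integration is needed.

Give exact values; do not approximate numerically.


The answer is 2*x*exp(x) - 2*exp(x).
Step 1. Integrate ∫(2*x*exp(x)) dx by parts with u = x, dv = (2*exp(x)) dx, so v = 2*exp(x): now 2*x*exp(x) + ∫(-2*exp(x)) dx.
Step 2. Evaluate the standard form: now 2*x*exp(x) - 2*exp(x).
Answer: 2*x*exp(x) - 2*exp(x).


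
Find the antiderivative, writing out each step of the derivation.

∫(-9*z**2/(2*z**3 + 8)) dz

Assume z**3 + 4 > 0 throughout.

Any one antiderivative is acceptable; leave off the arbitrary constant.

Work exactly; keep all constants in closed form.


Step 1. Substitute u = z**3 + 4, turning ∫(-9*z**2/(2*z**3 + 8)) dz into ∫(-3/(2*u)) du: now ∫(-3/(2*u)) du.
Step 2. Evaluate the standard form [assuming u > 0]: now -3*log(u)/2.
Step 3. Substitute back u = z**3 + 4: now -3*log(z**3 + 4)/2.
Answer: -3*log(z**3 + 4)/2.


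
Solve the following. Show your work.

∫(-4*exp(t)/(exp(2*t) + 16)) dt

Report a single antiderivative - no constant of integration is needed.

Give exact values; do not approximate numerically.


Step 1. Substitute u = exp(t), turning ∫(-4*exp(t)/(exp(2*t) + 16)) dt into ∫(-4/(u**2 + 16)) du: now ∫(-4/(u**2 + 16)) du.
Step 2. Evaluate the standard form: now -atan(u/4).
Step 3. Substitute back u = exp(t): now -atan(exp(t)/4).
Answer: -atan(exp(t)/4).


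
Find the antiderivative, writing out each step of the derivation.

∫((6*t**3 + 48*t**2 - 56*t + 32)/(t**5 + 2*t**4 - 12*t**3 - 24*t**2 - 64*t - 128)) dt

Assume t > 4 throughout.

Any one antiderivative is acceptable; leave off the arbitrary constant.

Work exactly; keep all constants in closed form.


Step 1. Decompose ∫((6*t**3 + 48*t**2 - 56*t + 32)/(t**5 + 2*t**4 - 12*t**3 - 24*t**2 - 64*t - 128)) dt by partial fractions, (6*t**3 + 48*t**2 - 56*t + 32)/(t**5 + 2*t**4 - 12*t**3 - 24*t**2 - 64*t - 128) = 4/(t**2 + 4) + 2/(t + 4) - 3/(t + 2) + 1/(t - 4): now ∫(1/(t - 4)) dt + ∫(-3/(t + 2)) dt + ∫(2/(t + 4)) dt + ∫(4/(t**2 + 4)) dt.
Step 2. Evaluate the standard form [assuming t > -4]: now 2*log(t + 4) + ∫(1/(t - 4)) dt + ∫(-3/(t + 2)) dt + ∫(4/(t**2 + 4)) dt.
Step 3. Evaluate the standard form [assuming t > 4]: now log(t - 4) + 2*log(t + 4) + ∫(-3/(t + 2)) dt + ∫(4/(t**2 + 4)) dt.
Step 4. Evaluate the standard form [assuming t > -2]: now log(t - 4) - 3*log(t + 2) + 2*log(t + 4) + ∫(4/(t**2 + 4)) dt.
Step 5. Evaluate the standard form: now log(t - 4) - 3*log(t + 2) + 2*log(t + 4) + 2*atan(t/2).
Answer: log(t - 4) - 3*log(t + 2) + 2*log(t + 4) + 2*atan(t/2).


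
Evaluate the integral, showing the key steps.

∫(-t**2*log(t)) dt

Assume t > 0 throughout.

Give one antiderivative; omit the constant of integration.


Step 1. Integrate ∫(-t**2*log(t)) dt by parts with u = log(t), dv = (-t**2) dt, so v = -t**3/3 [assuming t > 0]: now -t**3*log(t)/3 + ∫(t**2/3) dt.
Step 2. Evaluate the standard form: now -t**3*log(t)/3 + t**3/9.
Answer: -t**3*log(t)/3 + t**3/9.


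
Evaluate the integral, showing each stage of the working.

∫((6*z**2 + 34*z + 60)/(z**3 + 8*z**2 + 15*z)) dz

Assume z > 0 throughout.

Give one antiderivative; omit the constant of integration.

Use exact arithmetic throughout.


Step 1. Decompose ∫((6*z**2 + 34*z + 60)/(z**3 + 8*z**2 + 15*z)) dz by partial fractions, (6*z**2 + 34*z + 60)/(z**3 + 8*z**2 + 15*z) = 4/(z + 5) - 2/(z + 3) + 4/z: now ∫(4/z) dz + ∫(-2/(z + 3)) dz + ∫(4/(z + 5)) dz.
Step 2. Evaluate the standard form [assuming z > -5]: now 4*log(z + 5) + ∫(4/z) dz + ∫(-2/(z + 3)) dz.
Step 3. Evaluate the standard form [assuming z > 0]: now 4*log(z) + 4*log(z + 5) + ∫(-2/(z + 3)) dz.
Step 4. Evaluate the standard form [assuming z > -3]: now 4*log(z) - 2*log(z + 3) + 4*log(z + 5).
Answer: 4*log(z) - 2*log(z + 3) + 4*log(z + 5).


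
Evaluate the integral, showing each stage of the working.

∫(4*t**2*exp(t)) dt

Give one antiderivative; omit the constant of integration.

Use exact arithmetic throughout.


Step 1. Integrate ∫(4*t**2*exp(t)) dt by parts with u = t**2, dv = (4*exp(t)) dt, so v = 4*exp(t): now 4*t**2*exp(t) + ∫(-8*t*exp(t)) dt.
Step 2. Integrate ∫(-8*t*exp(t)) dt by parts with u = t, dv = (-8*exp(t)) dt, so v = -8*exp(t): now 4*t**2*exp(t) - 8*t*exp(t) + ∫(8*exp(t)) dt.
Step 3. Evaluate the standard form: now 4*t**2*exp(t) - 8*t*exp(t) + 8*exp(t).
Answer: 4*t**2*exp(t) - 8*t*exp(t) + 8*exp(t).


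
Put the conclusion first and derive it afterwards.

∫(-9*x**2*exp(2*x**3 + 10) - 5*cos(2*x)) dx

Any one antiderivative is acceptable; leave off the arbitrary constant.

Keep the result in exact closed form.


The answer is -3*exp(2*x**3 + 10)/2 - 5*sin(2*x)/2.
Step 1. Rewrite: now ∫(-9*x**2*exp(2*x**3 + 10)) dx + ∫(-5*cos(2*x)) dx.
Step 2. Evaluate the standard form: now -5*sin(2*x)/2 + ∫(-9*x**2*exp(2*x**3 + 10)) dx.
Step 3. Substitute u = x**3 + 5, turning ∫(-9*x**2*exp(2*x**3 + 10)) dx into ∫(-3*exp(2*u)) du: now -5*sin(2*x)/2 + ∫(-3*exp(2*u)) du.
Step 4. Evaluate the standard form: now -3*exp(2*u)/2 - 5*sin(2*x)/2.
Step 5. Substitute back u = x**3 + 5: now -3*exp(2*x**3 + 10)/2 - 5*sin(2*x)/2.
Answer: -3*exp(2*x**3 + 10)/2 - 5*sin(2*x)/2.


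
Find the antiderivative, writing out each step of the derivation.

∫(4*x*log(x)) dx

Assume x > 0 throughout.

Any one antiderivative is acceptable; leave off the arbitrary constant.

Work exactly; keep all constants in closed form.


Step 1. Integrate ∫(4*x*log(x)) dx by parts with u = log(x), dv = (4*x) dx, so v = 2*x**2 [assuming x > 0]: now 2*x**2*log(x) + ∫(-2*x) dx.
Step 2. Evaluate the standard form: now 2*x**2*log(x) - x**2.
Answer: 2*x**2*log(x) - x**2.


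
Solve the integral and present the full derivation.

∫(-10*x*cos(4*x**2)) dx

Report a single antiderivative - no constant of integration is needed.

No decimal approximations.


Step 1. Substitute u = x**2, turning ∫(-10*x*cos(4*x**2)) dx into ∫(-5*cos(4*u)) du: now ∫(-5*cos(4*u)) du.
Step 2. Evaluate the standard form: now -5*sin(4*u)/4.
Step 3. Substitute back u = x**2: now -5*sin(4*x**2)/4.
Answer: -5*sin(4*x**2)/4.


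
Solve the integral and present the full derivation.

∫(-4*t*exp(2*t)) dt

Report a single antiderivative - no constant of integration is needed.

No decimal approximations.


Step 1. Integrate ∫(-4*t*exp(2*t)) dt by parts with u = t, dv = (-4*exp(2*t)) dt, so v = -2*exp(2*t): now -2*t*exp(2*t) + ∫(2*exp(2*t)) dt.
Step 2. Evaluate the standard form: now -2*t*exp(2*t) + exp(2*t).
Answer: -2*t*exp(2*t) + exp(2*t).


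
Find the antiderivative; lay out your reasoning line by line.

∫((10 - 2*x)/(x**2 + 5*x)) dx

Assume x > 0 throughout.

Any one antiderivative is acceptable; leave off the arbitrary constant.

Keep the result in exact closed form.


Step 1. Decompose ∫((10 - 2*x)/(x**2 + 5*x)) dx by partial fractions, (10 - 2*x)/(x**2 + 5*x) = -4/(x + 5) + 2/x: now ∫(2/x) dx + ∫(-4/(x + 5)) dx.
Step 2. Evaluate the standard form [assuming x > -5]: now -4*log(x + 5) + ∫(2/x) dx.
Step 3. Evaluate the standard form [assuming x > 0]: now 2*log(x) - 4*log(x + 5).
Answer: 2*log(x) - 4*log(x + 5).


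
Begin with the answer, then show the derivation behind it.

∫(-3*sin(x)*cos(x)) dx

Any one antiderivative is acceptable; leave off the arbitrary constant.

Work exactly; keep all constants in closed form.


The answer is -3*sin(x)**2/2.
Step 1. Substitute u = sin(x), turning ∫(-3*sin(x)*cos(x)) dx into ∫(-3*u) du: now ∫(-3*u) du.
Step 2. Evaluate the standard form: now -3*u**2/2.
Step 3. Substitute back u = sin(x): now -3*sin(x)**2/2.
Answer: -3*sin(x)**2/2.
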